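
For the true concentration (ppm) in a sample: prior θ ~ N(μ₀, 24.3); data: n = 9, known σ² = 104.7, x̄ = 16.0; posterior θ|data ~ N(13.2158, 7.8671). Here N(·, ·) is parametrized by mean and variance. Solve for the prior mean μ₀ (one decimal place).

With known observation variance, the Normal–Normal posterior has precision τ_n = τ₀ + n/σ² and mean μ_n = (τ₀μ₀ + (n/σ²)x̄)/τ_n.
Here τ₀ = 1/24.3 = 0.041152 and τ_data = 9/104.7 = 0.085960, so τ_n = 0.127112.
Rearranging for μ₀: μ₀ = (μ_n·τ_n − τ_data·x̄)/τ₀ = (13.2158·0.127112 − 0.085960·16.0) / 0.041152 = 0.304527/0.041152 ≈ 7.4.

μ₀ = 7.4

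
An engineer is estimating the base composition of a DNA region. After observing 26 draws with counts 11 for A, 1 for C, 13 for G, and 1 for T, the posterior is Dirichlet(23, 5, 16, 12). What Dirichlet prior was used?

For a Dirichlet(α) prior with multinomial counts c, the posterior is Dirichlet(α + c) componentwise.
Subtract each count from the matching posterior parameter: 23−11=12, 5−1=4, 16−13=3, 12−1=11.

Dirichlet(12, 4, 3, 11)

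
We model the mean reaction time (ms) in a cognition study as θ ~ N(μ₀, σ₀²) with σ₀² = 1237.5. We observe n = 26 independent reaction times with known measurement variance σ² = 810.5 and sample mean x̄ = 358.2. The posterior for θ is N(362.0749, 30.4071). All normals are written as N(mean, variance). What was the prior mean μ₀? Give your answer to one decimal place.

μ₀ = 515.9

The posterior mean is a precision-weighted average: μ_n = (τ₀μ₀ + τ_data·x̄)/(τ₀+τ_data), with τ₀=1/σ₀² and τ_data=n/σ².
Here τ₀ = 1/1237.5 = 0.000808 and τ_data = 26/810.5 = 0.032079, so τ_n = 0.032887.
Rearranging for μ₀: μ₀ = (μ_n·τ_n − τ_data·x̄)/τ₀ = (362.0749·0.032887 − 0.032079·358.2) / 0.000808 = 0.416859/0.000808 ≈ 515.9.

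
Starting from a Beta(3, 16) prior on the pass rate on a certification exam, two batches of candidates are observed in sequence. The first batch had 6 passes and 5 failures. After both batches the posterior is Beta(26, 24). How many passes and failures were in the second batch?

17 passes and 3 failures

Because Beta–binomial updating is additive in the counts, the combined data contributed (α_post−α_prior, β_post−β_prior) successes and failures.
Total across both batches: 26−3=23 passes, 24−16=8 failures.
Subtract the first batch: 23−6=17 passes and 8−5=3 failures.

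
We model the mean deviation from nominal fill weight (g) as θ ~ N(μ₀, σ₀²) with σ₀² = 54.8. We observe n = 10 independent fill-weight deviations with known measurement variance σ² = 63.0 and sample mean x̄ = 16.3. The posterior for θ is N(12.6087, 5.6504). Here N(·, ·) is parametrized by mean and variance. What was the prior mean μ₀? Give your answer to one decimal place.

μ₀ = -19.5

With known observation variance, the Normal–Normal posterior has precision τ_n = τ₀ + n/σ² and mean μ_n = (τ₀μ₀ + (n/σ²)x̄)/τ_n.
Here τ₀ = 1/54.8 = 0.018248 and τ_data = 10/63.0 = 0.158730, so τ_n = 0.176978.
Rearranging for μ₀: μ₀ = (μ_n·τ_n − τ_data·x̄)/τ₀ = (12.6087·0.176978 − 0.158730·16.3) / 0.018248 = -0.355836/0.018248 ≈ -19.5.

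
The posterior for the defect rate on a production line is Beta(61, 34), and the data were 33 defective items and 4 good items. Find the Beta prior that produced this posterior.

Under Beta–binomial conjugacy the posterior parameters are (α+s, β+f).
So α = 61 − 33 = 28 and β = 34 − 4 = 30.

Beta(28, 30)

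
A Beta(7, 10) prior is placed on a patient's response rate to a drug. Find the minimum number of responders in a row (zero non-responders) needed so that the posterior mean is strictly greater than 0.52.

After k responders and 0 non-responders the posterior is Beta(7+k, 10), with mean (7+k)/(7+10+k).
Set (7+k)/(17+k) > 0.52 and solve: k > (0.52·17 − 7)/(1 − 0.52) = 3.833.
The smallest integer exceeding 3.833 is 4.

k = 4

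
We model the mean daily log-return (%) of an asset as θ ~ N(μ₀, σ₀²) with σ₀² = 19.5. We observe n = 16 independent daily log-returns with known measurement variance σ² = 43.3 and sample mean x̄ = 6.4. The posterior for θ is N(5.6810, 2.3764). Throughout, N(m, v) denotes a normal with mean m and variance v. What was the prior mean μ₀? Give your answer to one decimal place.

The posterior mean is a precision-weighted average: μ_n = (τ₀μ₀ + τ_data·x̄)/(τ₀+τ_data), with τ₀=1/σ₀² and τ_data=n/σ².
Here τ₀ = 1/19.5 = 0.051282 and τ_data = 16/43.3 = 0.369515, so τ_n = 0.420797.
Rearranging for μ₀: μ₀ = (μ_n·τ_n − τ_data·x̄)/τ₀ = (5.6810·0.420797 − 0.369515·6.4) / 0.051282 = 0.025652/0.051282 ≈ 0.5.

μ₀ = 0.5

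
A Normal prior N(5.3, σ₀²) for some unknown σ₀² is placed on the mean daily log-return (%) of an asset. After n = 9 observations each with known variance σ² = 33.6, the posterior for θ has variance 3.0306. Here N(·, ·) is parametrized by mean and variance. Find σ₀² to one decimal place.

σ₀² = 16.1

Posterior precision equals prior precision plus data precision: 1/σ_n² = 1/σ₀² + n/σ².
So 1/σ₀² = 1/3.0306 − 9/33.6 = 0.329968 − 0.267857 = 0.062111.
Hence σ₀² = 1/0.062111 ≈ 16.1.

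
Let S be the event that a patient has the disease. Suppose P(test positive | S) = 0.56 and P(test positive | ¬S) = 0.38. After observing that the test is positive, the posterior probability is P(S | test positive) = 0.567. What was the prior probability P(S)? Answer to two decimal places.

P(S) = 0.47

In odds form, posterior odds = prior odds × likelihood ratio, so prior odds = posterior odds ÷ LR.
Posterior odds = 0.567/(1−0.567) = 1.3095. LR = 0.56/0.38 = 1.4737.
Prior odds = 1.3095/1.4737 = 0.8886, so P(S) = 0.8886/(1+0.8886) ≈ 0.47.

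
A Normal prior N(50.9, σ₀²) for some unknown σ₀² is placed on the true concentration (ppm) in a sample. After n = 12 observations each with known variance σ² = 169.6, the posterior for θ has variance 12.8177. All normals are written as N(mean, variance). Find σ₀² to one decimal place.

σ₀² = 137.7

For the Normal–Normal model with known σ², precisions add: τ_n = τ₀ + n/σ².
So 1/σ₀² = 1/12.8177 − 12/169.6 = 0.078017 − 0.070755 = 0.007262.
Hence σ₀² = 1/0.007262 ≈ 137.7.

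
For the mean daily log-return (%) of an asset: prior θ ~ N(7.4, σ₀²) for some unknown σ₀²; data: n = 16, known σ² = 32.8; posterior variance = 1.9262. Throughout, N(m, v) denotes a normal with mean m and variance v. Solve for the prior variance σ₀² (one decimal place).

Posterior precision equals prior precision plus data precision: 1/σ_n² = 1/σ₀² + n/σ².
So 1/σ₀² = 1/1.9262 − 16/32.8 = 0.519157 − 0.487805 = 0.031352.
Hence σ₀² = 1/0.031352 ≈ 31.9.

σ₀² = 31.9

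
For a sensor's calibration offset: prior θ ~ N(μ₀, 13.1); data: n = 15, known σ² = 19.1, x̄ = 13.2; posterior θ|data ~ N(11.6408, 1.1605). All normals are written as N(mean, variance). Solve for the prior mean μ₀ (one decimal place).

μ₀ = -4.4

With known observation variance, the Normal–Normal posterior has precision τ_n = τ₀ + n/σ² and mean μ_n = (τ₀μ₀ + (n/σ²)x̄)/τ_n.
Here τ₀ = 1/13.1 = 0.076336 and τ_data = 15/19.1 = 0.785340, so τ_n = 0.861676.
Rearranging for μ₀: μ₀ = (μ_n·τ_n − τ_data·x̄)/τ₀ = (11.6408·0.861676 − 0.785340·13.2) / 0.076336 = -0.335890/0.076336 ≈ -4.4.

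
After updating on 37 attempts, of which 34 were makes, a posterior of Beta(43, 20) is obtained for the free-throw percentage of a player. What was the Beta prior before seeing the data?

Beta is conjugate to the binomial likelihood: posterior = Beta(α+s, β+f).
So α = 43 − 34 = 9 and β = 20 − 3 = 17.

Beta(9, 17)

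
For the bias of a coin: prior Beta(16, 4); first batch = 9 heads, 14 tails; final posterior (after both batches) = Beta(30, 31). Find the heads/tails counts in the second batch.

Sequential conjugate updates are equivalent to a single update on the pooled data, so total successes = posterior α − prior α and total failures = posterior β − prior β.
Total across both batches: 30−16=14 heads, 31−4=27 tails.
Subtract the first batch: 14−9=5 heads and 27−14=13 tails.

5 heads and 13 tails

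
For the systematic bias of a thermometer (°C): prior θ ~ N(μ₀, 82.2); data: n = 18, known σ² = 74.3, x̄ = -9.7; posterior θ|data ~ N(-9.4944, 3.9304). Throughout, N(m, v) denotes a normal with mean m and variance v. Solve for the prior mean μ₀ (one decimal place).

μ₀ = -5.4

With known observation variance, the Normal–Normal posterior has precision τ_n = τ₀ + n/σ² and mean μ_n = (τ₀μ₀ + (n/σ²)x̄)/τ_n.
Here τ₀ = 1/82.2 = 0.012165 and τ_data = 18/74.3 = 0.242261, so τ_n = 0.254426.
Rearranging for μ₀: μ₀ = (μ_n·τ_n − τ_data·x̄)/τ₀ = (-9.4944·0.254426 − 0.242261·-9.7) / 0.012165 = -0.065691/0.012165 ≈ -5.4.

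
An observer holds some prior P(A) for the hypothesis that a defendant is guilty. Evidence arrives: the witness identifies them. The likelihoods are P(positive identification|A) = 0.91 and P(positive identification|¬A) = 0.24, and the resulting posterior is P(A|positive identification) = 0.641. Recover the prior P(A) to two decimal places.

P(A) = 0.32

In odds form, posterior odds = prior odds × likelihood ratio, so prior odds = posterior odds ÷ LR.
Posterior odds = 0.641/(1−0.641) = 1.7855. LR = 0.91/0.24 = 3.7917.
Prior odds = 1.7855/3.7917 = 0.4709, so P(A) = 0.4709/(1+0.4709) ≈ 0.32.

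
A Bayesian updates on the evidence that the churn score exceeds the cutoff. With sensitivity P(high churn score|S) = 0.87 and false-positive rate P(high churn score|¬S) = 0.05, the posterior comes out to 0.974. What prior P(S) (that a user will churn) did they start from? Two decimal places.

P(S) = 0.68

Bayes' rule in odds form gives O(S|E) = O(S)·[P(E|S)/P(E|¬S)], hence O(S) = O(S|E)/LR.
Posterior odds = 0.974/(1−0.974) = 37.4615. LR = 0.87/0.05 = 17.4000.
Prior odds = 37.4615/17.4000 = 2.1530, so P(S) = 2.1530/(1+2.1530) ≈ 0.68.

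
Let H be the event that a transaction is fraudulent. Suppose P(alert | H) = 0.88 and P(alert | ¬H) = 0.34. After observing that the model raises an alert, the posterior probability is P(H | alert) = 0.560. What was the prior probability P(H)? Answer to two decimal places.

Bayes' rule in odds form gives O(H|E) = O(H)·[P(E|H)/P(E|¬H)], hence O(H) = O(H|E)/LR.
Posterior odds = 0.560/(1−0.560) = 1.2727. LR = 0.88/0.34 = 2.5882.
Prior odds = 1.2727/2.5882 = 0.4917, so P(H) = 0.4917/(1+0.4917) ≈ 0.33.

P(H) = 0.33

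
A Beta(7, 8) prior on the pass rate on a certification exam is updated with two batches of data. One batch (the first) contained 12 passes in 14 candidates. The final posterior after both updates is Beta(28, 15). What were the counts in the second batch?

9 passes and 5 failures

Because Beta–binomial updating is additive in the counts, the combined data contributed (α_post−α_prior, β_post−β_prior) successes and failures.
Total across both batches: 28−7=21 passes, 15−8=7 failures.
Subtract the first batch: 21−12=9 passes and 7−2=5 failures.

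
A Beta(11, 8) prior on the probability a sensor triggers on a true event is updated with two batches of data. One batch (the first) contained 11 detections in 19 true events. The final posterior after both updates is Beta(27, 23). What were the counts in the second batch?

Because Beta–binomial updating is additive in the counts, the combined data contributed (α_post−α_prior, β_post−β_prior) successes and failures.
Total across both batches: 27−11=16 detections, 23−8=15 misses.
Subtract the first batch: 16−11=5 detections and 15−8=7 misses.

5 detections and 7 misses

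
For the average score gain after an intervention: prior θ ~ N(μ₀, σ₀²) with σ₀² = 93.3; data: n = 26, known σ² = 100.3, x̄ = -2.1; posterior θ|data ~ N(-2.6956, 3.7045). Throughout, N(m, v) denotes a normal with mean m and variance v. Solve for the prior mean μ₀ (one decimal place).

With known observation variance, the Normal–Normal posterior has precision τ_n = τ₀ + n/σ² and mean μ_n = (τ₀μ₀ + (n/σ²)x̄)/τ_n.
Here τ₀ = 1/93.3 = 0.010718 and τ_data = 26/100.3 = 0.259222, so τ_n = 0.269940.
Rearranging for μ₀: μ₀ = (μ_n·τ_n − τ_data·x̄)/τ₀ = (-2.6956·0.269940 − 0.259222·-2.1) / 0.010718 = -0.183284/0.010718 ≈ -17.1.

μ₀ = -17.1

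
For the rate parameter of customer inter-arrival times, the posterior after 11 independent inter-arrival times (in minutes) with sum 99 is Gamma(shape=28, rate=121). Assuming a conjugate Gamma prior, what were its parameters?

Gamma(shape=17, rate=22)

For an exponential likelihood with a Gamma(α, β) prior on the rate, n observations with total T give posterior Gamma(α+n, β+T).
So α = 28 − 11 = 17 and β = 121 − 99 = 22.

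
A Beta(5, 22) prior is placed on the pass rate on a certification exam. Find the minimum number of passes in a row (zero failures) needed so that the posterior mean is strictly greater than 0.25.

After k passes and 0 failures the posterior is Beta(5+k, 22), with mean (5+k)/(5+22+k).
Set (5+k)/(27+k) > 0.25 and solve: k > (0.25·27 − 5)/(1 − 0.25) = 2.333.
The smallest integer exceeding 2.333 is 3, and checking k=3: (8)/(30) = 0.2667 > 0.25.

k = 3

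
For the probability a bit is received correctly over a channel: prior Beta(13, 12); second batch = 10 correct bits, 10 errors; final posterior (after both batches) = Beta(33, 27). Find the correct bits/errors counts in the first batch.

Sequential conjugate updates are equivalent to a single update on the pooled data, so total successes = posterior α − prior α and total failures = posterior β − prior β.
Total across both batches: 33−13=20 correct bits, 27−12=15 errors.
Subtract the second batch: 20−10=10 correct bits and 15−10=5 errors.

10 correct bits and 5 errors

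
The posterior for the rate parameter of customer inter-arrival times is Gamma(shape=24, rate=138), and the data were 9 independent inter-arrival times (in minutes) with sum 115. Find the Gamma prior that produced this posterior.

For an exponential likelihood with a Gamma(α, β) prior on the rate, n observations with total T give posterior Gamma(α+n, β+T).
So α = 24 − 9 = 15 and β = 138 − 115 = 23.

Gamma(shape=15, rate=23)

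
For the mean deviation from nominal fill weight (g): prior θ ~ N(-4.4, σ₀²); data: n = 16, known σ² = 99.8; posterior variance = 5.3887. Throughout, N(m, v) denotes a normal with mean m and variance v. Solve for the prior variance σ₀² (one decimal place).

For the Normal–Normal model with known σ², precisions add: τ_n = τ₀ + n/σ².
So 1/σ₀² = 1/5.3887 − 16/99.8 = 0.185574 − 0.160321 = 0.025253.
Hence σ₀² = 1/0.025253 ≈ 39.6.

σ₀² = 39.6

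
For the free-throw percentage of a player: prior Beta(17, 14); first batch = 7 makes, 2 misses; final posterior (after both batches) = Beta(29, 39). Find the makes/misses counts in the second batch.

Sequential conjugate updates are equivalent to a single update on the pooled data, so total successes = posterior α − prior α and total failures = posterior β − prior β.
Total across both batches: 29−17=12 makes, 39−14=25 misses.
Subtract the first batch: 12−7=5 makes and 25−2=23 misses.

5 makes and 23 misses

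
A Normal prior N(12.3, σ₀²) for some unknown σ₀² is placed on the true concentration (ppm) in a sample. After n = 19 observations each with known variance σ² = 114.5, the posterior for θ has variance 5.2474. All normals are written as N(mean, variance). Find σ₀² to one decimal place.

σ₀² = 40.6

For the Normal–Normal model with known σ², precisions add: τ_n = τ₀ + n/σ².
So 1/σ₀² = 1/5.2474 − 19/114.5 = 0.190571 − 0.165939 = 0.024632.
Hence σ₀² = 1/0.024632 ≈ 40.6.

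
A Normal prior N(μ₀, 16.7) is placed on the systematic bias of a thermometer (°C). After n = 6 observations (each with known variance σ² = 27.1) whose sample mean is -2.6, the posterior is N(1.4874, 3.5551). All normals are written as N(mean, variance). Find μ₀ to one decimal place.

μ₀ = 16.6

With known observation variance, the Normal–Normal posterior has precision τ_n = τ₀ + n/σ² and mean μ_n = (τ₀μ₀ + (n/σ²)x̄)/τ_n.
Here τ₀ = 1/16.7 = 0.059880 and τ_data = 6/27.1 = 0.221402, so τ_n = 0.281282.
Rearranging for μ₀: μ₀ = (μ_n·τ_n − τ_data·x̄)/τ₀ = (1.4874·0.281282 − 0.221402·-2.6) / 0.059880 = 0.994024/0.059880 ≈ 16.6.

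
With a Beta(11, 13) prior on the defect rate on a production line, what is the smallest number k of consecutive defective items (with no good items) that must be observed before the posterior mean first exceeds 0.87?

After k defective items and 0 good items the posterior is Beta(11+k, 13), with mean (11+k)/(11+13+k).
Set (11+k)/(24+k) > 0.87 and solve: k > (0.87·24 − 11)/(1 − 0.87) = 76.000.
The smallest integer exceeding 76.000 is 77, and checking k=77: (88)/(101) = 0.8713 > 0.87.

k = 77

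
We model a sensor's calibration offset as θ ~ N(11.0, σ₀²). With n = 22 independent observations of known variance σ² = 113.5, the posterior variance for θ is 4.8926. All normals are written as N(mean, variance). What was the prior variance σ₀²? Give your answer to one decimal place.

σ₀² = 94.7

Posterior precision equals prior precision plus data precision: 1/σ_n² = 1/σ₀² + n/σ².
So 1/σ₀² = 1/4.8926 − 22/113.5 = 0.204390 − 0.193833 = 0.010557.
Hence σ₀² = 1/0.010557 ≈ 94.7.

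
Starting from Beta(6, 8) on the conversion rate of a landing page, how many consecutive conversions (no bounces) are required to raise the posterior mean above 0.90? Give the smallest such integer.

After k conversions and 0 bounces the posterior is Beta(6+k, 8), with mean (6+k)/(6+8+k).
Set (6+k)/(14+k) > 0.90 and solve: k > (0.90·14 − 6)/(1 − 0.90) = 66.000.
The smallest integer exceeding 66.000 is 67, and checking k=67: (73)/(81) = 0.9012 > 0.90.

k = 67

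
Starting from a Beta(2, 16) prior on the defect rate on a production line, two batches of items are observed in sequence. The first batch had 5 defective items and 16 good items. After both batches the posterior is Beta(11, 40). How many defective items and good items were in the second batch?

4 defective items and 8 good items

Sequential conjugate updates are equivalent to a single update on the pooled data, so total successes = posterior α − prior α and total failures = posterior β − prior β.
Total across both batches: 11−2=9 defective items, 40−16=24 good items.
Subtract the first batch: 9−5=4 defective items and 24−16=8 good items.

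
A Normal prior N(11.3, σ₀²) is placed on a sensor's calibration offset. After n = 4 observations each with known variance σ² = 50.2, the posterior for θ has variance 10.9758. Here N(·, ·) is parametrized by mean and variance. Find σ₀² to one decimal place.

σ₀² = 87.5

For the Normal–Normal model with known σ², precisions add: τ_n = τ₀ + n/σ².
So 1/σ₀² = 1/10.9758 − 4/50.2 = 0.091110 − 0.079681 = 0.011429.
Hence σ₀² = 1/0.011429 ≈ 87.5.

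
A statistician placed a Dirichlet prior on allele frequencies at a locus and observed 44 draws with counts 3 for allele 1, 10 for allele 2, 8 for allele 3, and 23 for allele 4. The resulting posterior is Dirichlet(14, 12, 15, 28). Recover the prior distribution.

Dirichlet(11, 2, 7, 5)

For a Dirichlet(α) prior with multinomial counts c, the posterior is Dirichlet(α + c) componentwise.
Subtract each count from the matching posterior parameter: 14−3=11, 12−10=2, 15−8=7, 28−23=5.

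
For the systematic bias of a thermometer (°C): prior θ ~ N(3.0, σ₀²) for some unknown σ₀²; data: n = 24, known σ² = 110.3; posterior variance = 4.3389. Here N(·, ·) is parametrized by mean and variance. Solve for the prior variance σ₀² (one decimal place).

σ₀² = 77.6

Posterior precision equals prior precision plus data precision: 1/σ_n² = 1/σ₀² + n/σ².
So 1/σ₀² = 1/4.3389 − 24/110.3 = 0.230473 − 0.217588 = 0.012885.
Hence σ₀² = 1/0.012885 ≈ 77.6.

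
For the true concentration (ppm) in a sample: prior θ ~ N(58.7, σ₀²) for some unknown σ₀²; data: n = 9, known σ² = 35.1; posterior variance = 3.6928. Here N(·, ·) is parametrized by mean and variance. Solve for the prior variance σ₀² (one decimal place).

For the Normal–Normal model with known σ², precisions add: τ_n = τ₀ + n/σ².
So 1/σ₀² = 1/3.6928 − 9/35.1 = 0.270797 − 0.256410 = 0.014387.
Hence σ₀² = 1/0.014387 ≈ 69.5.

σ₀² = 69.5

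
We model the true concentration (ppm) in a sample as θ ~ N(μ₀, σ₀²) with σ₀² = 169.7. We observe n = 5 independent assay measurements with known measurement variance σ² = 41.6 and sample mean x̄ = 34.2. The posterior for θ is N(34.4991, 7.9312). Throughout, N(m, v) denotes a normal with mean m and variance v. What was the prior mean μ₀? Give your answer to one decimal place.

With known observation variance, the Normal–Normal posterior has precision τ_n = τ₀ + n/σ² and mean μ_n = (τ₀μ₀ + (n/σ²)x̄)/τ_n.
Here τ₀ = 1/169.7 = 0.005893 and τ_data = 5/41.6 = 0.120192, so τ_n = 0.126085.
Rearranging for μ₀: μ₀ = (μ_n·τ_n − τ_data·x̄)/τ₀ = (34.4991·0.126085 − 0.120192·34.2) / 0.005893 = 0.239253/0.005893 ≈ 40.6.

μ₀ = 40.6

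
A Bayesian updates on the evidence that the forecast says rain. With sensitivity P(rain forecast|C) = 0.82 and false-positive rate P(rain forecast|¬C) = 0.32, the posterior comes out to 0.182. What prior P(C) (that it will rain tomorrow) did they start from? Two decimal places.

P(C) = 0.08

In odds form, posterior odds = prior odds × likelihood ratio, so prior odds = posterior odds ÷ LR.
Posterior odds = 0.182/(1−0.182) = 0.2225. LR = 0.82/0.32 = 2.5625.
Prior odds = 0.2225/2.5625 = 0.0868, so P(C) = 0.0868/(1+0.0868) ≈ 0.08.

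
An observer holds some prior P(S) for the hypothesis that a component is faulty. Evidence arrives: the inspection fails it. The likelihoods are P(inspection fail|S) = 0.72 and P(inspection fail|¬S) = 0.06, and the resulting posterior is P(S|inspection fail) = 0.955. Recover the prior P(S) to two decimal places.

In odds form, posterior odds = prior odds × likelihood ratio, so prior odds = posterior odds ÷ LR.
Posterior odds = 0.955/(1−0.955) = 21.2222. LR = 0.72/0.06 = 12.0000.
Prior odds = 21.2222/12.0000 = 1.7685, so P(S) = 1.7685/(1+1.7685) ≈ 0.64.

P(S) = 0.64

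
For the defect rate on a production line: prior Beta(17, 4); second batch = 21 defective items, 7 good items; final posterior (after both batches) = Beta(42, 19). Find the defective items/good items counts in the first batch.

Sequential conjugate updates are equivalent to a single update on the pooled data, so total successes = posterior α − prior α and total failures = posterior β − prior β.
Total across both batches: 42−17=25 defective items, 19−4=15 good items.
Subtract the second batch: 25−21=4 defective items and 15−7=8 good items.

4 defective items and 8 good items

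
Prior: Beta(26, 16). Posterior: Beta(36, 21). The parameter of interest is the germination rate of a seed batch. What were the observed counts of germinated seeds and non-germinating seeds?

10 germinated seeds and 5 non-germinating seeds

Beta is conjugate to the binomial likelihood: posterior = Beta(a+s, b+f).
Match parameters: s=36−26=10, f=21−16=5.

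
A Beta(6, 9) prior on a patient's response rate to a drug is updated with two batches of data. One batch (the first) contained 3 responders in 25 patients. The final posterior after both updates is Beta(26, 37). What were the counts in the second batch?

Because Beta–binomial updating is additive in the counts, the combined data contributed (α_post−α_prior, β_post−β_prior) successes and failures.
Total across both batches: 26−6=20 responders, 37−9=28 non-responders.
Subtract the first batch: 20−3=17 responders and 28−22=6 non-responders.

17 responders and 6 non-responders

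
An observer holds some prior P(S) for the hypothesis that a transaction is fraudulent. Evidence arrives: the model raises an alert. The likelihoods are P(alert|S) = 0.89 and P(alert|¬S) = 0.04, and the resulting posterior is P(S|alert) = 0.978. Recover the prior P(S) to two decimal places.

P(S) = 0.67

Bayes' rule in odds form gives O(S|E) = O(S)·[P(E|S)/P(E|¬S)], hence O(S) = O(S|E)/LR.
Posterior odds = 0.978/(1−0.978) = 44.4545. LR = 0.89/0.04 = 22.2500.
Prior odds = 44.4545/22.2500 = 1.9980, so P(S) = 1.9980/(1+1.9980) ≈ 0.67.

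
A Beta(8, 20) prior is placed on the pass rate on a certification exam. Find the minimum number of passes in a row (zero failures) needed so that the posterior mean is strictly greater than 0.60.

k = 23

After k passes and 0 failures the posterior is Beta(8+k, 20), with mean (8+k)/(8+20+k).
Set (8+k)/(28+k) > 0.60 and solve: k > (0.60·28 − 8)/(1 − 0.60) = 22.000.
The smallest integer exceeding 22.000 is 23.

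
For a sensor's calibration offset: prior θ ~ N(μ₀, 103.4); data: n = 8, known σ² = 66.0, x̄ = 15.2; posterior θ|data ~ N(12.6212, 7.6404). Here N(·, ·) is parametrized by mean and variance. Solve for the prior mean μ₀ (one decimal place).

μ₀ = -19.7

The posterior mean is a precision-weighted average: μ_n = (τ₀μ₀ + τ_data·x̄)/(τ₀+τ_data), with τ₀=1/σ₀² and τ_data=n/σ².
Here τ₀ = 1/103.4 = 0.009671 and τ_data = 8/66.0 = 0.121212, so τ_n = 0.130883.
Rearranging for μ₀: μ₀ = (μ_n·τ_n − τ_data·x̄)/τ₀ = (12.6212·0.130883 − 0.121212·15.2) / 0.009671 = -0.190522/0.009671 ≈ -19.7.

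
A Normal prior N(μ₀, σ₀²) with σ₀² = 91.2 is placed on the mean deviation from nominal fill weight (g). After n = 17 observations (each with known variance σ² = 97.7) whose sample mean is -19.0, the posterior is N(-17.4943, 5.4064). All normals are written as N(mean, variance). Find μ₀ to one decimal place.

μ₀ = 6.4

With known observation variance, the Normal–Normal posterior has precision τ_n = τ₀ + n/σ² and mean μ_n = (τ₀μ₀ + (n/σ²)x̄)/τ_n.
Here τ₀ = 1/91.2 = 0.010965 and τ_data = 17/97.7 = 0.174002, so τ_n = 0.184967.
Rearranging for μ₀: μ₀ = (μ_n·τ_n − τ_data·x̄)/τ₀ = (-17.4943·0.184967 − 0.174002·-19.0) / 0.010965 = 0.070170/0.010965 ≈ 6.4.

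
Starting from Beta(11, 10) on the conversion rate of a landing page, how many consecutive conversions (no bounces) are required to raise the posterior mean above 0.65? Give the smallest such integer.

k = 8

After k conversions and 0 bounces the posterior is Beta(11+k, 10), with mean (11+k)/(11+10+k).
Set (11+k)/(21+k) > 0.65 and solve: k > (0.65·21 − 11)/(1 − 0.65) = 7.571.
The smallest integer exceeding 7.571 is 8.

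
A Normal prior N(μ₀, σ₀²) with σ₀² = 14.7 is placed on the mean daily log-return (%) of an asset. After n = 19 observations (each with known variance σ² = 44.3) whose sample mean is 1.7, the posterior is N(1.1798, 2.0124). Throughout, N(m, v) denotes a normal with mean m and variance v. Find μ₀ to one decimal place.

μ₀ = -2.1

With known observation variance, the Normal–Normal posterior has precision τ_n = τ₀ + n/σ² and mean μ_n = (τ₀μ₀ + (n/σ²)x̄)/τ_n.
Here τ₀ = 1/14.7 = 0.068027 and τ_data = 19/44.3 = 0.428894, so τ_n = 0.496921.
Rearranging for μ₀: μ₀ = (μ_n·τ_n − τ_data·x̄)/τ₀ = (1.1798·0.496921 − 0.428894·1.7) / 0.068027 = -0.142852/0.068027 ≈ -2.1.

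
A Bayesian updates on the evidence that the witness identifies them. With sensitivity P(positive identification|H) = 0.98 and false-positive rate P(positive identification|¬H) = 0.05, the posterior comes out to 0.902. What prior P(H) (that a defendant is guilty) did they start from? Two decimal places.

P(H) = 0.32

In odds form, posterior odds = prior odds × likelihood ratio, so prior odds = posterior odds ÷ LR.
Posterior odds = 0.902/(1−0.902) = 9.2041. LR = 0.98/0.05 = 19.6000.
Prior odds = 9.2041/19.6000 = 0.4696, so P(H) = 0.4696/(1+0.4696) ≈ 0.32.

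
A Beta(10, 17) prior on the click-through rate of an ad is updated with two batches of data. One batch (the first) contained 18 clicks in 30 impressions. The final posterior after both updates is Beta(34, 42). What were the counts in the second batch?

Sequential conjugate updates are equivalent to a single update on the pooled data, so total successes = posterior α − prior α and total failures = posterior β − prior β.
Total across both batches: 34−10=24 clicks, 42−17=25 non-clicks.
Subtract the first batch: 24−18=6 clicks and 25−12=13 non-clicks.

6 clicks and 13 non-clicks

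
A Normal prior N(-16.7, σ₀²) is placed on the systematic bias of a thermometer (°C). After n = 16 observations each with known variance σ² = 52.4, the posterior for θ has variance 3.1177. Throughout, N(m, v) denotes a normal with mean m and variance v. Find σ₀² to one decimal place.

σ₀² = 64.9

For the Normal–Normal model with known σ², precisions add: τ_n = τ₀ + n/σ².
So 1/σ₀² = 1/3.1177 − 16/52.4 = 0.320749 − 0.305344 = 0.015405.
Hence σ₀² = 1/0.015405 ≈ 64.9.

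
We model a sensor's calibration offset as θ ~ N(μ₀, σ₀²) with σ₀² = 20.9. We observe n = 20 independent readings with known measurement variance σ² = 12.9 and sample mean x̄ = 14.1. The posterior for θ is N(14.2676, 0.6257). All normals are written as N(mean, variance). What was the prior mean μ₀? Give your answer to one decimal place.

With known observation variance, the Normal–Normal posterior has precision τ_n = τ₀ + n/σ² and mean μ_n = (τ₀μ₀ + (n/σ²)x̄)/τ_n.
Here τ₀ = 1/20.9 = 0.047847 and τ_data = 20/12.9 = 1.550388, so τ_n = 1.598235.
Rearranging for μ₀: μ₀ = (μ_n·τ_n − τ_data·x̄)/τ₀ = (14.2676·1.598235 − 1.550388·14.1) / 0.047847 = 0.942507/0.047847 ≈ 19.7.

μ₀ = 19.7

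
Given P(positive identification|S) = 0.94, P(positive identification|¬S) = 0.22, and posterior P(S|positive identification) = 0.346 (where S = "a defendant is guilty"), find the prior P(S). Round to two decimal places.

P(S) = 0.11

In odds form, posterior odds = prior odds × likelihood ratio, so prior odds = posterior odds ÷ LR.
Posterior odds = 0.346/(1−0.346) = 0.5291. LR = 0.94/0.22 = 4.2727.
Prior odds = 0.5291/4.2727 = 0.1238, so P(S) = 0.1238/(1+0.1238) ≈ 0.11.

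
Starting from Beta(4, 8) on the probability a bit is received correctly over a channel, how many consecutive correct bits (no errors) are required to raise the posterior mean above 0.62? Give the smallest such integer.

After k correct bits and 0 errors the posterior is Beta(4+k, 8), with mean (4+k)/(4+8+k).
Set (4+k)/(12+k) > 0.62 and solve: k > (0.62·12 − 4)/(1 − 0.62) = 9.053.
The smallest integer exceeding 9.053 is 10, and checking k=10: (14)/(22) = 0.6364 > 0.62.

k = 10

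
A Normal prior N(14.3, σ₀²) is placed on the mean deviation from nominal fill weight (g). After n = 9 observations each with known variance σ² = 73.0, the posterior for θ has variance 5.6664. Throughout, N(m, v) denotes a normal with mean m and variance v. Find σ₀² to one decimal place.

For the Normal–Normal model with known σ², precisions add: τ_n = τ₀ + n/σ².
So 1/σ₀² = 1/5.6664 − 9/73.0 = 0.176479 − 0.123288 = 0.053191.
Hence σ₀² = 1/0.053191 ≈ 18.8.

σ₀² = 18.8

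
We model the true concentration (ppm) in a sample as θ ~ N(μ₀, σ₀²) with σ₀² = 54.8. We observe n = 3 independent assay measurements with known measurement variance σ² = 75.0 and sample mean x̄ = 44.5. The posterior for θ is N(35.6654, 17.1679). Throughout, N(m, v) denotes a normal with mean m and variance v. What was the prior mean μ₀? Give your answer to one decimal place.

μ₀ = 16.3

With known observation variance, the Normal–Normal posterior has precision τ_n = τ₀ + n/σ² and mean μ_n = (τ₀μ₀ + (n/σ²)x̄)/τ_n.
Here τ₀ = 1/54.8 = 0.018248 and τ_data = 3/75.0 = 0.040000, so τ_n = 0.058248.
Rearranging for μ₀: μ₀ = (μ_n·τ_n − τ_data·x̄)/τ₀ = (35.6654·0.058248 − 0.040000·44.5) / 0.018248 = 0.297438/0.018248 ≈ 16.3.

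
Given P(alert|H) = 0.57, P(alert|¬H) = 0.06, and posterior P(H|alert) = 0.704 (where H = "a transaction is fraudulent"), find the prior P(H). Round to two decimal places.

In odds form, posterior odds = prior odds × likelihood ratio, so prior odds = posterior odds ÷ LR.
Posterior odds = 0.704/(1−0.704) = 2.3784. LR = 0.57/0.06 = 9.5000.
Prior odds = 2.3784/9.5000 = 0.2504, so P(H) = 0.2504/(1+0.2504) ≈ 0.20.

P(H) = 0.20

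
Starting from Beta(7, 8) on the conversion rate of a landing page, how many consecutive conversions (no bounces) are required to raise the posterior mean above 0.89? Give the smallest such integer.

After k conversions and 0 bounces the posterior is Beta(7+k, 8), with mean (7+k)/(7+8+k).
Set (7+k)/(15+k) > 0.89 and solve: k > (0.89·15 − 7)/(1 − 0.89) = 57.727.
The smallest integer exceeding 57.727 is 58, and checking k=58: (65)/(73) = 0.8904 > 0.89.

k = 58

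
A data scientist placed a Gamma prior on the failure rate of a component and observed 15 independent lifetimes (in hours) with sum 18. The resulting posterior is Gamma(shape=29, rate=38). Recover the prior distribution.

For an exponential likelihood with a Gamma(α, β) prior on the rate, n observations with total T give posterior Gamma(α+n, β+T).
So α = 29 − 15 = 14 and β = 38 − 18 = 20.

Gamma(shape=14, rate=20)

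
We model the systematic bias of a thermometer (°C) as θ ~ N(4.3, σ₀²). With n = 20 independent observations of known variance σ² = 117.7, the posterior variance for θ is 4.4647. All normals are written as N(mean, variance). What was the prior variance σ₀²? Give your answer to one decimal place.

Posterior precision equals prior precision plus data precision: 1/σ_n² = 1/σ₀² + n/σ².
So 1/σ₀² = 1/4.4647 − 20/117.7 = 0.223979 − 0.169924 = 0.054055.
Hence σ₀² = 1/0.054055 ≈ 18.5.

σ₀² = 18.5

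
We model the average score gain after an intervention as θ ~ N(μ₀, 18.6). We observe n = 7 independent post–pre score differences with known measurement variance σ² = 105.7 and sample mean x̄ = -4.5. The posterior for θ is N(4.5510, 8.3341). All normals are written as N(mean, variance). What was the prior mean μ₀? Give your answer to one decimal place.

With known observation variance, the Normal–Normal posterior has precision τ_n = τ₀ + n/σ² and mean μ_n = (τ₀μ₀ + (n/σ²)x̄)/τ_n.
Here τ₀ = 1/18.6 = 0.053763 and τ_data = 7/105.7 = 0.066225, so τ_n = 0.119988.
Rearranging for μ₀: μ₀ = (μ_n·τ_n − τ_data·x̄)/τ₀ = (4.5510·0.119988 − 0.066225·-4.5) / 0.053763 = 0.844078/0.053763 ≈ 15.7.

μ₀ = 15.7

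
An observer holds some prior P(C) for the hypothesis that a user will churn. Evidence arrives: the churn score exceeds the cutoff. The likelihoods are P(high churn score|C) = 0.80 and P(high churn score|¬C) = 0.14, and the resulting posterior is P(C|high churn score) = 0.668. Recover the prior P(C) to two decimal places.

P(C) = 0.26

Bayes' rule in odds form gives O(C|E) = O(C)·[P(E|C)/P(E|¬C)], hence O(C) = O(C|E)/LR.
Posterior odds = 0.668/(1−0.668) = 2.0120. LR = 0.80/0.14 = 5.7143.
Prior odds = 2.0120/5.7143 = 0.3521, so P(C) = 0.3521/(1+0.3521) ≈ 0.26.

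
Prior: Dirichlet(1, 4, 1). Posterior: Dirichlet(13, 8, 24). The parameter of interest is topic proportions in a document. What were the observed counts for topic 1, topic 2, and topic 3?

counts (12, 4, 23)

For a Dirichlet(α) prior with multinomial counts c, the posterior is Dirichlet(α + c) componentwise.
Counts are posterior − prior componentwise: 13−1=12, 8−4=4, 24−1=23.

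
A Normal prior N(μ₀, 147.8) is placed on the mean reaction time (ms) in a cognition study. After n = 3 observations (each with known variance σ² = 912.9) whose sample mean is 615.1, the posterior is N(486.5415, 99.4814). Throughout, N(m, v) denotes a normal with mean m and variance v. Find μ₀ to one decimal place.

The posterior mean is a precision-weighted average: μ_n = (τ₀μ₀ + τ_data·x̄)/(τ₀+τ_data), with τ₀=1/σ₀² and τ_data=n/σ².
Here τ₀ = 1/147.8 = 0.006766 and τ_data = 3/912.9 = 0.003286, so τ_n = 0.010052.
Rearranging for μ₀: μ₀ = (μ_n·τ_n − τ_data·x̄)/τ₀ = (486.5415·0.010052 − 0.003286·615.1) / 0.006766 = 2.869497/0.006766 ≈ 424.1.

μ₀ = 424.1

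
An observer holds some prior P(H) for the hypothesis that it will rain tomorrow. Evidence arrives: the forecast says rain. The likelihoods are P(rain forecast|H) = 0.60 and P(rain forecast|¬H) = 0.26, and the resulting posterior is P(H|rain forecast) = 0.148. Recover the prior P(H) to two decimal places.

P(H) = 0.07

Bayes' rule in odds form gives O(H|E) = O(H)·[P(E|H)/P(E|¬H)], hence O(H) = O(H|E)/LR.
Posterior odds = 0.148/(1−0.148) = 0.1737. LR = 0.60/0.26 = 2.3077.
Prior odds = 0.1737/2.3077 = 0.0753, so P(H) = 0.0753/(1+0.0753) ≈ 0.07.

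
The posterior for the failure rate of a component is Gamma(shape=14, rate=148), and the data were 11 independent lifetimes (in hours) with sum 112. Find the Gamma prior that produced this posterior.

Gamma(shape=3, rate=36)

Gamma–exponential conjugacy: posterior shape = α + n, posterior rate = β + Σtᵢ.
So α = 14 − 11 = 3 and β = 148 − 112 = 36.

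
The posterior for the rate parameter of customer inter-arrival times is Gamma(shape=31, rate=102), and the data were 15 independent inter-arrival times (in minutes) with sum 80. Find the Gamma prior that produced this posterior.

Gamma(shape=16, rate=22)

Gamma–exponential conjugacy: posterior shape = α + n, posterior rate = β + Σtᵢ.
So α = 31 − 15 = 16 and β = 102 − 80 = 22.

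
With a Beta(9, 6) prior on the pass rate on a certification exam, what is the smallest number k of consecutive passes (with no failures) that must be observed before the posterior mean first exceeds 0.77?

k = 12

After k passes and 0 failures the posterior is Beta(9+k, 6), with mean (9+k)/(9+6+k).
Set (9+k)/(15+k) > 0.77 and solve: k > (0.77·15 − 9)/(1 − 0.77) = 11.087.
The smallest integer exceeding 11.087 is 12, and checking k=12: (21)/(27) = 0.7778 > 0.77.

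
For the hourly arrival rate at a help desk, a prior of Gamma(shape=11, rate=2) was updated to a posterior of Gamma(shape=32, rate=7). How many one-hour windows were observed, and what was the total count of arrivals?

A Gamma(α, β) prior (rate parametrization) on a Poisson rate with n observations summing to S gives posterior Gamma(α+S, β+n).
Matching: Σxᵢ = 32 − 11 = 21 and n = 7 − 2 = 5.

n = 5 one-hour windows with total 21 arrivals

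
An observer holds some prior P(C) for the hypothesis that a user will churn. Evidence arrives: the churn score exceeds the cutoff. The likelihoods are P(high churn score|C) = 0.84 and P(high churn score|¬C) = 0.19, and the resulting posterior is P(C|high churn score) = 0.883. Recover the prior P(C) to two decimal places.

Bayes' rule in odds form gives O(C|E) = O(C)·[P(E|C)/P(E|¬C)], hence O(C) = O(C|E)/LR.
Posterior odds = 0.883/(1−0.883) = 7.5470. LR = 0.84/0.19 = 4.4211.
Prior odds = 7.5470/4.4211 = 1.7070, so P(C) = 1.7070/(1+1.7070) ≈ 0.63.

P(C) = 0.63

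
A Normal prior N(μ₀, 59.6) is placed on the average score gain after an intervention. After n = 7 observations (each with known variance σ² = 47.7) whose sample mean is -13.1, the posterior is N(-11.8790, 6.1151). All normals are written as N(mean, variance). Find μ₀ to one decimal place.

μ₀ = -1.2

With known observation variance, the Normal–Normal posterior has precision τ_n = τ₀ + n/σ² and mean μ_n = (τ₀μ₀ + (n/σ²)x̄)/τ_n.
Here τ₀ = 1/59.6 = 0.016779 and τ_data = 7/47.7 = 0.146751, so τ_n = 0.163530.
Rearranging for μ₀: μ₀ = (μ_n·τ_n − τ_data·x̄)/τ₀ = (-11.8790·0.163530 − 0.146751·-13.1) / 0.016779 = -0.020135/0.016779 ≈ -1.2.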